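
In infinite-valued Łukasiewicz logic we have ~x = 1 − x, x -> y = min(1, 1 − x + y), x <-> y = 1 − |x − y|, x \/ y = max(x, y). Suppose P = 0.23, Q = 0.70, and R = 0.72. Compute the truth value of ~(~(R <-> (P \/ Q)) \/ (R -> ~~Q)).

P \/ Q = max(0.23, 0.70) = 0.70
R <-> (P \/ Q) = 1 − |0.72 − 0.70| = 1 − 0.02 = 0.98
~(R <-> (P \/ Q)) = 1 − 0.98 = 0.02
~Q = 1 − 0.70 = 0.30
~~Q = 1 − 0.30 = 0.70
R -> ~~Q = min(1, 1 − 0.72 + 0.70) = min(1, 0.98) = 0.98
~(R <-> (P \/ Q)) \/ (R -> ~~Q) = max(0.02, 0.98) = 0.98
~(~(R <-> (P \/ Q)) \/ (R -> ~~Q)) = 1 − 0.98 = 0.02

0.02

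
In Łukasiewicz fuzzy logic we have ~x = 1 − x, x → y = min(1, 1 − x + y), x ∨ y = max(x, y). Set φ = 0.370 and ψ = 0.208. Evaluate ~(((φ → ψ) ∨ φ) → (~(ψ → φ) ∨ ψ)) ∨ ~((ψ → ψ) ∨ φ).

0.630

φ → ψ = min(1, 1 − 0.370 + 0.208) = min(1, 0.838) = 0.838
(φ → ψ) ∨ φ = max(0.838, 0.370) = 0.838
ψ → φ = min(1, 1 − 0.208 + 0.370) = min(1, 1.162) = 1.000
~(ψ → φ) = 1 − 1.000 = 0.000
~(ψ → φ) ∨ ψ = max(0.000, 0.208) = 0.208
((φ → ψ) ∨ φ) → (~(ψ → φ) ∨ ψ) = min(1, 1 − 0.838 + 0.208) = min(1, 0.370) = 0.370
~(((φ → ψ) ∨ φ) → (~(ψ → φ) ∨ ψ)) = 1 − 0.370 = 0.630
ψ → ψ = min(1, 1 − 0.208 + 0.208) = min(1, 1.000) = 1.000
(ψ → ψ) ∨ φ = max(1.000, 0.370) = 1.000
~((ψ → ψ) ∨ φ) = 1 − 1.000 = 0.000
~(((φ → ψ) ∨ φ) → (~(ψ → φ) ∨ ψ)) ∨ ~((ψ → ψ) ∨ φ) = max(0.630, 0.000) = 0.630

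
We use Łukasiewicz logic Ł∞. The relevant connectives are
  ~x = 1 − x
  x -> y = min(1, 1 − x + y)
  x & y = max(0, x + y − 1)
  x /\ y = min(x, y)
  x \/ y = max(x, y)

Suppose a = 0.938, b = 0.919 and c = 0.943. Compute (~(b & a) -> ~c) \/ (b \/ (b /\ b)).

0.919

b & a = max(0, 0.919 + 0.938 − 1) = max(0, 0.857) = 0.857
~(b & a) = 1 − 0.857 = 0.143
~c = 1 − 0.943 = 0.057
~(b & a) -> ~c = min(1, 1 − 0.143 + 0.057) = min(1, 0.914) = 0.914
b /\ b = min(0.919, 0.919) = 0.919
b \/ (b /\ b) = max(0.919, 0.919) = 0.919
(~(b & a) -> ~c) \/ (b \/ (b /\ b)) = max(0.914, 0.919) = 0.919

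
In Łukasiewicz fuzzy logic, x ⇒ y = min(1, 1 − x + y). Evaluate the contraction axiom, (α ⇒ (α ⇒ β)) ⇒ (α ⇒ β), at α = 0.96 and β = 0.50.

0.96

α ⇒ β = min(1, 1 − 0.96 + 0.50) = min(1, 0.54) = 0.54
α ⇒ (α ⇒ β) = min(1, 1 − 0.96 + 0.54) = min(1, 0.58) = 0.58
(α ⇒ (α ⇒ β)) ⇒ (α ⇒ β) = min(1, 1 − 0.58 + 0.54) = min(1, 0.96) = 0.96
(The value 0.96 < 1 shows this instance is not satisfied; fails in Ł∞ (the t-norm is not idempotent).)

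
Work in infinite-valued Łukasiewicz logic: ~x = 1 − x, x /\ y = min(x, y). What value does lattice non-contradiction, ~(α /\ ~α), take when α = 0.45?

~α = 1 − 0.45 = 0.55
α /\ ~α = min(0.45, 0.55) = 0.45
~(α /\ ~α) = 1 − 0.45 = 0.55
(The value 0.55 < 1 shows this instance is not satisfied; not a Ł∞-tautology — its value is 1 − min(a, 1−a).)

0.55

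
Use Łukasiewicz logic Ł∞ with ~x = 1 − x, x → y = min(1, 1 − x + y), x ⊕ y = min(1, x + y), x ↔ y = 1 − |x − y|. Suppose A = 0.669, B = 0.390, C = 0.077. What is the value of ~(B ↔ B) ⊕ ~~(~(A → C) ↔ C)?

0.485

B ↔ B = 1 − |0.390 − 0.390| = 1 − 0.000 = 1.000
~(B ↔ B) = 1 − 1.000 = 0.000
A → C = min(1, 1 − 0.669 + 0.077) = min(1, 0.408) = 0.408
~(A → C) = 1 − 0.408 = 0.592
~(A → C) ↔ C = 1 − |0.592 − 0.077| = 1 − 0.515 = 0.485
~(~(A → C) ↔ C) = 1 − 0.485 = 0.515
~~(~(A → C) ↔ C) = 1 − 0.515 = 0.485
~(B ↔ B) ⊕ ~~(~(A → C) ↔ C) = min(1, 0.000 + 0.485) = min(1, 0.485) = 0.485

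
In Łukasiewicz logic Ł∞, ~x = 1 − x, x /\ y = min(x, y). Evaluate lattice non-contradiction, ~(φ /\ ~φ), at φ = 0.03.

~φ = 1 − 0.03 = 0.97
φ /\ ~φ = min(0.03, 0.97) = 0.03
~(φ /\ ~φ) = 1 − 0.03 = 0.97
(The value 0.97 < 1 shows this instance is not satisfied; not a Ł∞-tautology — its value is 1 − min(a, 1−a).)

0.97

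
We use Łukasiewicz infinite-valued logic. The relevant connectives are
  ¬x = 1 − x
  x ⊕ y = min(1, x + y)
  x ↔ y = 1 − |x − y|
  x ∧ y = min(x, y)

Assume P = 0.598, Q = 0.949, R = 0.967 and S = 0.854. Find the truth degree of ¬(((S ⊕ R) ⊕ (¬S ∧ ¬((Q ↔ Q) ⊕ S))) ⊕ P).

0.000

S ⊕ R = min(1, 0.854 + 0.967) = min(1, 1.821) = 1.000
¬S = 1 − 0.854 = 0.146
Q ↔ Q = 1 − |0.949 − 0.949| = 1 − 0.000 = 1.000
(Q ↔ Q) ⊕ S = min(1, 1.000 + 0.854) = min(1, 1.854) = 1.000
¬((Q ↔ Q) ⊕ S) = 1 − 1.000 = 0.000
¬S ∧ ¬((Q ↔ Q) ⊕ S) = min(0.146, 0.000) = 0.000
(S ⊕ R) ⊕ (¬S ∧ ¬((Q ↔ Q) ⊕ S)) = min(1, 1.000 + 0.000) = min(1, 1.000) = 1.000
((S ⊕ R) ⊕ (¬S ∧ ¬((Q ↔ Q) ⊕ S))) ⊕ P = min(1, 1.000 + 0.598) = min(1, 1.598) = 1.000
¬(((S ⊕ R) ⊕ (¬S ∧ ¬((Q ↔ Q) ⊕ S))) ⊕ P) = 1 − 1.000 = 0.000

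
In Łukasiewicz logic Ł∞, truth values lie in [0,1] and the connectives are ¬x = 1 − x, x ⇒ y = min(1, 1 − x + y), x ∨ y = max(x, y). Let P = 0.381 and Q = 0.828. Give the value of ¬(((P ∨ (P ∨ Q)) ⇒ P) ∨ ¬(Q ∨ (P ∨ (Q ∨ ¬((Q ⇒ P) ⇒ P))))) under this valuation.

0.447

P ∨ Q = max(0.381, 0.828) = 0.828
P ∨ (P ∨ Q) = max(0.381, 0.828) = 0.828
(P ∨ (P ∨ Q)) ⇒ P = min(1, 1 − 0.828 + 0.381) = min(1, 0.553) = 0.553
Q ⇒ P = min(1, 1 − 0.828 + 0.381) = min(1, 0.553) = 0.553
(Q ⇒ P) ⇒ P = min(1, 1 − 0.553 + 0.381) = min(1, 0.828) = 0.828
¬((Q ⇒ P) ⇒ P) = 1 − 0.828 = 0.172
Q ∨ ¬((Q ⇒ P) ⇒ P) = max(0.828, 0.172) = 0.828
P ∨ (Q ∨ ¬((Q ⇒ P) ⇒ P)) = max(0.381, 0.828) = 0.828
Q ∨ (P ∨ (Q ∨ ¬((Q ⇒ P) ⇒ P))) = max(0.828, 0.828) = 0.828
¬(Q ∨ (P ∨ (Q ∨ ¬((Q ⇒ P) ⇒ P)))) = 1 − 0.828 = 0.172
((P ∨ (P ∨ Q)) ⇒ P) ∨ ¬(Q ∨ (P ∨ (Q ∨ ¬((Q ⇒ P) ⇒ P)))) = max(0.553, 0.172) = 0.553
¬(((P ∨ (P ∨ Q)) ⇒ P) ∨ ¬(Q ∨ (P ∨ (Q ∨ ¬((Q ⇒ P) ⇒ P))))) = 1 − 0.553 = 0.447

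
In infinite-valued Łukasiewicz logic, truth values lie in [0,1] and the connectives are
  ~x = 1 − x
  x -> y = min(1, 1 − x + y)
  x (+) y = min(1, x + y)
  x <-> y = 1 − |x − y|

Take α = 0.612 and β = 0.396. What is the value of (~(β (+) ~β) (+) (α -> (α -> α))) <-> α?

~β = 1 − 0.396 = 0.604
β (+) ~β = min(1, 0.396 + 0.604) = min(1, 1.000) = 1.000
~(β (+) ~β) = 1 − 1.000 = 0.000
α -> α = min(1, 1 − 0.612 + 0.612) = min(1, 1.000) = 1.000
α -> (α -> α) = min(1, 1 − 0.612 + 1.000) = min(1, 1.388) = 1.000
~(β (+) ~β) (+) (α -> (α -> α)) = min(1, 0.000 + 1.000) = min(1, 1.000) = 1.000
(~(β (+) ~β) (+) (α -> (α -> α))) <-> α = 1 − |1.000 − 0.612| = 1 − 0.388 = 0.612

0.612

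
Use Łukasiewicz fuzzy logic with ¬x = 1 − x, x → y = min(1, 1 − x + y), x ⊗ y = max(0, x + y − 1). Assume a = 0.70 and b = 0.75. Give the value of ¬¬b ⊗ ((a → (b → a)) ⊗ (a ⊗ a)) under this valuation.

¬b = 1 − 0.75 = 0.25
¬¬b = 1 − 0.25 = 0.75
b → a = min(1, 1 − 0.75 + 0.70) = min(1, 0.95) = 0.95
a → (b → a) = min(1, 1 − 0.70 + 0.95) = min(1, 1.25) = 1.00
a ⊗ a = max(0, 0.70 + 0.70 − 1) = max(0, 0.40) = 0.40
(a → (b → a)) ⊗ (a ⊗ a) = max(0, 1.00 + 0.40 − 1) = max(0, 0.40) = 0.40
¬¬b ⊗ ((a → (b → a)) ⊗ (a ⊗ a)) = max(0, 0.75 + 0.40 − 1) = max(0, 0.15) = 0.15

0.15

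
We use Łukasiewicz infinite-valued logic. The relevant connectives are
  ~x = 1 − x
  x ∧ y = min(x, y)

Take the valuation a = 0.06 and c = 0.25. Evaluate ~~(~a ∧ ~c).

~a = 1 − 0.06 = 0.94
~c = 1 − 0.25 = 0.75
~a ∧ ~c = min(0.94, 0.75) = 0.75
~(~a ∧ ~c) = 1 − 0.75 = 0.25
~~(~a ∧ ~c) = 1 − 0.25 = 0.75

0.75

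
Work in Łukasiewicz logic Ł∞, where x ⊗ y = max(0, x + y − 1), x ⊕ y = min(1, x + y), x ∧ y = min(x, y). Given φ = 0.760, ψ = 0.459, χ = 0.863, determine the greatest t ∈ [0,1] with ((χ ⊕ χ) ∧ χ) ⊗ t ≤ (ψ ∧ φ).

χ ⊕ χ = min(1, 0.863 + 0.863) = min(1, 1.726) = 1.000
(χ ⊕ χ) ∧ χ = min(1.000, 0.863) = 0.863
So the left factor is (χ ⊕ χ) ∧ χ = 0.863.
ψ ∧ φ = min(0.459, 0.760) = 0.459
So the right-hand bound is ψ ∧ φ = 0.459.
The residuum of the Łukasiewicz t-norm gives the supremum: min(1, 1 − 0.863 + 0.459).
1 − 0.863 + 0.459 = 0.596, so t = min(1, 0.596) = 0.596.
Check: 0.863 ⊗ 0.596 = max(0, 0.459) = 0.459 ≤ 0.459.

0.596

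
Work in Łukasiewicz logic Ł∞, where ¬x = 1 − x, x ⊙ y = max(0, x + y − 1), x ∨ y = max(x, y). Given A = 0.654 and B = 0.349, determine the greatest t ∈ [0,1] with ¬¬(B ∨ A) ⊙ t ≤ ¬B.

B ∨ A = max(0.349, 0.654) = 0.654
¬(B ∨ A) = 1 − 0.654 = 0.346
¬¬(B ∨ A) = 1 − 0.346 = 0.654
So the left factor is ¬¬(B ∨ A) = 0.654.
¬B = 1 − 0.349 = 0.651
So the right-hand bound is ¬B = 0.651.
The residuum of the Łukasiewicz t-norm gives the supremum: min(1, 1 − 0.654 + 0.651).
1 − 0.654 + 0.651 = 0.997, so t = min(1, 0.997) = 0.997.
Check: 0.654 ⊙ 0.997 = max(0, 0.651) = 0.651 ≤ 0.651.

0.997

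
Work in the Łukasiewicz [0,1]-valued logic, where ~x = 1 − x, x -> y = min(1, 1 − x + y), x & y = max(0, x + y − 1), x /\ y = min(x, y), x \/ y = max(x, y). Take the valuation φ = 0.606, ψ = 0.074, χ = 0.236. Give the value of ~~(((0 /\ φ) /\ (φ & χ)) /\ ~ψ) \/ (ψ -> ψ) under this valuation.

1.000

0 /\ φ = min(0.000, 0.606) = 0.000
φ & χ = max(0, 0.606 + 0.236 − 1) = max(0, -0.158) = 0.000
(0 /\ φ) /\ (φ & χ) = min(0.000, 0.000) = 0.000
~ψ = 1 − 0.074 = 0.926
((0 /\ φ) /\ (φ & χ)) /\ ~ψ = min(0.000, 0.926) = 0.000
~(((0 /\ φ) /\ (φ & χ)) /\ ~ψ) = 1 − 0.000 = 1.000
~~(((0 /\ φ) /\ (φ & χ)) /\ ~ψ) = 1 − 1.000 = 0.000
ψ -> ψ = min(1, 1 − 0.074 + 0.074) = min(1, 1.000) = 1.000
~~(((0 /\ φ) /\ (φ & χ)) /\ ~ψ) \/ (ψ -> ψ) = max(0.000, 1.000) = 1.000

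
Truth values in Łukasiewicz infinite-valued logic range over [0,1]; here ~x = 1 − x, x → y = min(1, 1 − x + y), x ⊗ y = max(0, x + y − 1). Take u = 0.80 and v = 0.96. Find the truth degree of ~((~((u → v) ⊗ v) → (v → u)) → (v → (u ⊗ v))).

u → v = min(1, 1 − 0.80 + 0.96) = min(1, 1.16) = 1.00
(u → v) ⊗ v = max(0, 1.00 + 0.96 − 1) = max(0, 0.96) = 0.96
~((u → v) ⊗ v) = 1 − 0.96 = 0.04
v → u = min(1, 1 − 0.96 + 0.80) = min(1, 0.84) = 0.84
~((u → v) ⊗ v) → (v → u) = min(1, 1 − 0.04 + 0.84) = min(1, 1.80) = 1.00
u ⊗ v = max(0, 0.80 + 0.96 − 1) = max(0, 0.76) = 0.76
v → (u ⊗ v) = min(1, 1 − 0.96 + 0.76) = min(1, 0.80) = 0.80
(~((u → v) ⊗ v) → (v → u)) → (v → (u ⊗ v)) = min(1, 1 − 1.00 + 0.80) = min(1, 0.80) = 0.80
~((~((u → v) ⊗ v) → (v → u)) → (v → (u ⊗ v))) = 1 − 0.80 = 0.20

0.20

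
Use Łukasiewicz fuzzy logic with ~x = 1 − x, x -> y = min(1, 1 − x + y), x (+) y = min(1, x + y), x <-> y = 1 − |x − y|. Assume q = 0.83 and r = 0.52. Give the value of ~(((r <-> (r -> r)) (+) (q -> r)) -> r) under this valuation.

0.48

r -> r = min(1, 1 − 0.52 + 0.52) = min(1, 1.00) = 1.00
r <-> (r -> r) = 1 − |0.52 − 1.00| = 1 − 0.48 = 0.52
q -> r = min(1, 1 − 0.83 + 0.52) = min(1, 0.69) = 0.69
(r <-> (r -> r)) (+) (q -> r) = min(1, 0.52 + 0.69) = min(1, 1.21) = 1.00
((r <-> (r -> r)) (+) (q -> r)) -> r = min(1, 1 − 1.00 + 0.52) = min(1, 0.52) = 0.52
~(((r <-> (r -> r)) (+) (q -> r)) -> r) = 1 − 0.52 = 0.48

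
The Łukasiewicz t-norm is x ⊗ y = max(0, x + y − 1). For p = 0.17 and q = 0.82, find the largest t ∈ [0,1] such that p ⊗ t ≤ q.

The residuum of the Łukasiewicz t-norm gives the supremum: min(1, 1 − 0.17 + 0.82).
1 − 0.17 + 0.82 = 1.65, so t = min(1, 1.65) = 1.00.
Check: 0.17 ⊗ 1.00 = max(0, 0.17) = 0.17 ≤ 0.82.

1.00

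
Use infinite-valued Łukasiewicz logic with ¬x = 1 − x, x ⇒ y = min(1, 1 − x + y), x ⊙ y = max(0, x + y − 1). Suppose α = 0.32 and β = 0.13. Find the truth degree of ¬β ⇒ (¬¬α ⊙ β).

0.13

¬β = 1 − 0.13 = 0.87
¬α = 1 − 0.32 = 0.68
¬¬α = 1 − 0.68 = 0.32
¬¬α ⊙ β = max(0, 0.32 + 0.13 − 1) = max(0, -0.55) = 0.00
¬β ⇒ (¬¬α ⊙ β) = min(1, 1 − 0.87 + 0.00) = min(1, 0.13) = 0.13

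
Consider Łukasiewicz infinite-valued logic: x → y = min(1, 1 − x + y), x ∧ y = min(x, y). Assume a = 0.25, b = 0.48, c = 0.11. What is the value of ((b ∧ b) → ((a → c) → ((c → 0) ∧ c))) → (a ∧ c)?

b ∧ b = min(0.48, 0.48) = 0.48
a → c = min(1, 1 − 0.25 + 0.11) = min(1, 0.86) = 0.86
c → 0 = min(1, 1 − 0.11 + 0.00) = min(1, 0.89) = 0.89
(c → 0) ∧ c = min(0.89, 0.11) = 0.11
(a → c) → ((c → 0) ∧ c) = min(1, 1 − 0.86 + 0.11) = min(1, 0.25) = 0.25
(b ∧ b) → ((a → c) → ((c → 0) ∧ c)) = min(1, 1 − 0.48 + 0.25) = min(1, 0.77) = 0.77
a ∧ c = min(0.25, 0.11) = 0.11
((b ∧ b) → ((a → c) → ((c → 0) ∧ c))) → (a ∧ c) = min(1, 1 − 0.77 + 0.11) = min(1, 0.34) = 0.34

0.34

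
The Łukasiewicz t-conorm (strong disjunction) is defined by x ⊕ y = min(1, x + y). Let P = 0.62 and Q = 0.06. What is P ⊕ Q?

P ⊕ Q = min(1, 0.62 + 0.06) = min(1, 0.68) = 0.68
For comparison, the Gödel t-conorm max(x, y) would give 0.62.

0.68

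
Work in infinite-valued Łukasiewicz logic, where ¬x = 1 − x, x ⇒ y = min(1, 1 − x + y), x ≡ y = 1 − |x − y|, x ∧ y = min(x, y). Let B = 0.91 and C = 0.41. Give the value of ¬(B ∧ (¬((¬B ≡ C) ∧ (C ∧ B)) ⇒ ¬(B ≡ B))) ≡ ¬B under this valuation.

0.50

¬B = 1 − 0.91 = 0.09
¬B ≡ C = 1 − |0.09 − 0.41| = 1 − 0.32 = 0.68
C ∧ B = min(0.41, 0.91) = 0.41
(¬B ≡ C) ∧ (C ∧ B) = min(0.68, 0.41) = 0.41
¬((¬B ≡ C) ∧ (C ∧ B)) = 1 − 0.41 = 0.59
B ≡ B = 1 − |0.91 − 0.91| = 1 − 0.00 = 1.00
¬(B ≡ B) = 1 − 1.00 = 0.00
¬((¬B ≡ C) ∧ (C ∧ B)) ⇒ ¬(B ≡ B) = min(1, 1 − 0.59 + 0.00) = min(1, 0.41) = 0.41
B ∧ (¬((¬B ≡ C) ∧ (C ∧ B)) ⇒ ¬(B ≡ B)) = min(0.91, 0.41) = 0.41
¬(B ∧ (¬((¬B ≡ C) ∧ (C ∧ B)) ⇒ ¬(B ≡ B))) = 1 − 0.41 = 0.59
¬(B ∧ (¬((¬B ≡ C) ∧ (C ∧ B)) ⇒ ¬(B ≡ B))) ≡ ¬B = 1 − |0.59 − 0.09| = 1 − 0.50 = 0.50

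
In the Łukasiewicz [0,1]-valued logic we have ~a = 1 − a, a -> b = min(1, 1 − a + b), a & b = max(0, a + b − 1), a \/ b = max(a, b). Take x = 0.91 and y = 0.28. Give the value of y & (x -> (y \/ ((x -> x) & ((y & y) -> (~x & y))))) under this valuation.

x -> x = min(1, 1 − 0.91 + 0.91) = min(1, 1.00) = 1.00
y & y = max(0, 0.28 + 0.28 − 1) = max(0, -0.44) = 0.00
~x = 1 − 0.91 = 0.09
~x & y = max(0, 0.09 + 0.28 − 1) = max(0, -0.63) = 0.00
(y & y) -> (~x & y) = min(1, 1 − 0.00 + 0.00) = min(1, 1.00) = 1.00
(x -> x) & ((y & y) -> (~x & y)) = max(0, 1.00 + 1.00 − 1) = max(0, 1.00) = 1.00
y \/ ((x -> x) & ((y & y) -> (~x & y))) = max(0.28, 1.00) = 1.00
x -> (y \/ ((x -> x) & ((y & y) -> (~x & y)))) = min(1, 1 − 0.91 + 1.00) = min(1, 1.09) = 1.00
y & (x -> (y \/ ((x -> x) & ((y & y) -> (~x & y))))) = max(0, 0.28 + 1.00 − 1) = max(0, 0.28) = 0.28

0.28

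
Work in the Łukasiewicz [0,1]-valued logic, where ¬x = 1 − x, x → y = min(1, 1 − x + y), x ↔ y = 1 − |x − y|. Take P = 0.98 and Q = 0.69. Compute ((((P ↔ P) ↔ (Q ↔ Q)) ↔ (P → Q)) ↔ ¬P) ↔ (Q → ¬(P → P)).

P ↔ P = 1 − |0.98 − 0.98| = 1 − 0.00 = 1.00
Q ↔ Q = 1 − |0.69 − 0.69| = 1 − 0.00 = 1.00
(P ↔ P) ↔ (Q ↔ Q) = 1 − |1.00 − 1.00| = 1 − 0.00 = 1.00
P → Q = min(1, 1 − 0.98 + 0.69) = min(1, 0.71) = 0.71
((P ↔ P) ↔ (Q ↔ Q)) ↔ (P → Q) = 1 − |1.00 − 0.71| = 1 − 0.29 = 0.71
¬P = 1 − 0.98 = 0.02
(((P ↔ P) ↔ (Q ↔ Q)) ↔ (P → Q)) ↔ ¬P = 1 − |0.71 − 0.02| = 1 − 0.69 = 0.31
P → P = min(1, 1 − 0.98 + 0.98) = min(1, 1.00) = 1.00
¬(P → P) = 1 − 1.00 = 0.00
Q → ¬(P → P) = min(1, 1 − 0.69 + 0.00) = min(1, 0.31) = 0.31
((((P ↔ P) ↔ (Q ↔ Q)) ↔ (P → Q)) ↔ ¬P) ↔ (Q → ¬(P → P)) = 1 − |0.31 − 0.31| = 1 − 0.00 = 1.00

1.00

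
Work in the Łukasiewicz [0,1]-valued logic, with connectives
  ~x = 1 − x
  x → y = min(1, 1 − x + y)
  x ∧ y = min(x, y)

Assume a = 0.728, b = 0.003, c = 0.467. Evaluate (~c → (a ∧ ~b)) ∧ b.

~c = 1 − 0.467 = 0.533
~b = 1 − 0.003 = 0.997
a ∧ ~b = min(0.728, 0.997) = 0.728
~c → (a ∧ ~b) = min(1, 1 − 0.533 + 0.728) = min(1, 1.195) = 1.000
(~c → (a ∧ ~b)) ∧ b = min(1.000, 0.003) = 0.003

0.003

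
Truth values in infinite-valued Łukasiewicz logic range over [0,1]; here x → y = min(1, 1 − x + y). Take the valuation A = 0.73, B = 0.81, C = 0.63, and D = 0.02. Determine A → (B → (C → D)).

C → D = min(1, 1 − 0.63 + 0.02) = min(1, 0.39) = 0.39
B → (C → D) = min(1, 1 − 0.81 + 0.39) = min(1, 0.58) = 0.58
A → (B → (C → D)) = min(1, 1 − 0.73 + 0.58) = min(1, 0.85) = 0.85

0.85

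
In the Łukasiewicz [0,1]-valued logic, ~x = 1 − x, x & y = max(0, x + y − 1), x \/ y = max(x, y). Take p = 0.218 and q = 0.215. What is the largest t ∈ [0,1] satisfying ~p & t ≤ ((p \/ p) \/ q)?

~p = 1 − 0.218 = 0.782
So the left factor is ~p = 0.782.
p \/ p = max(0.218, 0.218) = 0.218
(p \/ p) \/ q = max(0.218, 0.215) = 0.218
So the right-hand bound is (p \/ p) \/ q = 0.218.
The residuum of the Łukasiewicz t-norm gives the supremum: min(1, 1 − 0.782 + 0.218).
1 − 0.782 + 0.218 = 0.436, so t = min(1, 0.436) = 0.436.
Check: 0.782 & 0.436 = max(0, 0.218) = 0.218 ≤ 0.218.

0.436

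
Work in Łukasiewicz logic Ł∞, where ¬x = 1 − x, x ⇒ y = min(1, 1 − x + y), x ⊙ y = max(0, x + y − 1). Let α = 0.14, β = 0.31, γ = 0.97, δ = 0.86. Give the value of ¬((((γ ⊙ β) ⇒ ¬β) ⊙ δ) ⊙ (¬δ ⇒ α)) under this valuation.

0.14

γ ⊙ β = max(0, 0.97 + 0.31 − 1) = max(0, 0.28) = 0.28
¬β = 1 − 0.31 = 0.69
(γ ⊙ β) ⇒ ¬β = min(1, 1 − 0.28 + 0.69) = min(1, 1.41) = 1.00
((γ ⊙ β) ⇒ ¬β) ⊙ δ = max(0, 1.00 + 0.86 − 1) = max(0, 0.86) = 0.86
¬δ = 1 − 0.86 = 0.14
¬δ ⇒ α = min(1, 1 − 0.14 + 0.14) = min(1, 1.00) = 1.00
(((γ ⊙ β) ⇒ ¬β) ⊙ δ) ⊙ (¬δ ⇒ α) = max(0, 0.86 + 1.00 − 1) = max(0, 0.86) = 0.86
¬((((γ ⊙ β) ⇒ ¬β) ⊙ δ) ⊙ (¬δ ⇒ α)) = 1 − 0.86 = 0.14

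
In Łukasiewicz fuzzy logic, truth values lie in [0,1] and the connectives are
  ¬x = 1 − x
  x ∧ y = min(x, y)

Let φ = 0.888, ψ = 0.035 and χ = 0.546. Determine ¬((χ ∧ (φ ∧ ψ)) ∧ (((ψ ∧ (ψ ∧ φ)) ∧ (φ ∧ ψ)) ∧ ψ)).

φ ∧ ψ = min(0.888, 0.035) = 0.035
χ ∧ (φ ∧ ψ) = min(0.546, 0.035) = 0.035
ψ ∧ φ = min(0.035, 0.888) = 0.035
ψ ∧ (ψ ∧ φ) = min(0.035, 0.035) = 0.035
(ψ ∧ (ψ ∧ φ)) ∧ (φ ∧ ψ) = min(0.035, 0.035) = 0.035
((ψ ∧ (ψ ∧ φ)) ∧ (φ ∧ ψ)) ∧ ψ = min(0.035, 0.035) = 0.035
(χ ∧ (φ ∧ ψ)) ∧ (((ψ ∧ (ψ ∧ φ)) ∧ (φ ∧ ψ)) ∧ ψ) = min(0.035, 0.035) = 0.035
¬((χ ∧ (φ ∧ ψ)) ∧ (((ψ ∧ (ψ ∧ φ)) ∧ (φ ∧ ψ)) ∧ ψ)) = 1 − 0.035 = 0.965

0.965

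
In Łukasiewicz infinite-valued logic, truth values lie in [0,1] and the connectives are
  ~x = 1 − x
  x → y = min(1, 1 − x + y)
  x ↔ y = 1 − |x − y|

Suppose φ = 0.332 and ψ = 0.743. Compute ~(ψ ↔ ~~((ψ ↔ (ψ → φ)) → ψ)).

0.154

ψ → φ = min(1, 1 − 0.743 + 0.332) = min(1, 0.589) = 0.589
ψ ↔ (ψ → φ) = 1 − |0.743 − 0.589| = 1 − 0.154 = 0.846
(ψ ↔ (ψ → φ)) → ψ = min(1, 1 − 0.846 + 0.743) = min(1, 0.897) = 0.897
~((ψ ↔ (ψ → φ)) → ψ) = 1 − 0.897 = 0.103
~~((ψ ↔ (ψ → φ)) → ψ) = 1 − 0.103 = 0.897
ψ ↔ ~~((ψ ↔ (ψ → φ)) → ψ) = 1 − |0.743 − 0.897| = 1 − 0.154 = 0.846
~(ψ ↔ ~~((ψ ↔ (ψ → φ)) → ψ)) = 1 − 0.846 = 0.154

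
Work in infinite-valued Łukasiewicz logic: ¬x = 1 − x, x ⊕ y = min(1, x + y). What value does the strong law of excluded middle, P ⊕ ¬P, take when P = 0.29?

1.00

¬P = 1 − 0.29 = 0.71
P ⊕ ¬P = min(1, 0.29 + 0.71) = min(1, 1.00) = 1.00
(As expected: always 1 in Ł∞ since a ⊕ (1−a) = 1.)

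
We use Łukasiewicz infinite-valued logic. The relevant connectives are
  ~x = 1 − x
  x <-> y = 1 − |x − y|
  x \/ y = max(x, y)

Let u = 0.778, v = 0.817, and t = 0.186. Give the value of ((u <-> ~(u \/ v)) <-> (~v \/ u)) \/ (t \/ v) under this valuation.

0.817

u \/ v = max(0.778, 0.817) = 0.817
~(u \/ v) = 1 − 0.817 = 0.183
u <-> ~(u \/ v) = 1 − |0.778 − 0.183| = 1 − 0.595 = 0.405
~v = 1 − 0.817 = 0.183
~v \/ u = max(0.183, 0.778) = 0.778
(u <-> ~(u \/ v)) <-> (~v \/ u) = 1 − |0.405 − 0.778| = 1 − 0.373 = 0.627
t \/ v = max(0.186, 0.817) = 0.817
((u <-> ~(u \/ v)) <-> (~v \/ u)) \/ (t \/ v) = max(0.627, 0.817) = 0.817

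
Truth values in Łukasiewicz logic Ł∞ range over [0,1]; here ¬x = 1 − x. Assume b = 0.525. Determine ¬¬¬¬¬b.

¬b = 1 − 0.525 = 0.475
¬¬b = 1 − 0.475 = 0.525
¬¬¬b = 1 − 0.525 = 0.475
¬¬¬¬b = 1 − 0.475 = 0.525
¬¬¬¬¬b = 1 − 0.525 = 0.475

0.475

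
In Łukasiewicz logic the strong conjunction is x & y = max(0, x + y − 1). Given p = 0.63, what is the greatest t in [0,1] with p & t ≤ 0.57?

The residuum of the Łukasiewicz t-norm gives the supremum: min(1, 1 − 0.63 + 0.57).
1 − 0.63 + 0.57 = 0.94, so t = min(1, 0.94) = 0.94.
Check: 0.63 & 0.94 = max(0, 0.57) = 0.57 ≤ 0.57.

0.94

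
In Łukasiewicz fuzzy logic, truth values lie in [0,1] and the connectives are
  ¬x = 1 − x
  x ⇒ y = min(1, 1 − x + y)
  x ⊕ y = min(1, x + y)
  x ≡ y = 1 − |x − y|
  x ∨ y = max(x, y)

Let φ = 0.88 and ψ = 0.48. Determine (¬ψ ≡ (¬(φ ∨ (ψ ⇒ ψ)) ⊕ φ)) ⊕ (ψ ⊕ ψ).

1.00

¬ψ = 1 − 0.48 = 0.52
ψ ⇒ ψ = min(1, 1 − 0.48 + 0.48) = min(1, 1.00) = 1.00
φ ∨ (ψ ⇒ ψ) = max(0.88, 1.00) = 1.00
¬(φ ∨ (ψ ⇒ ψ)) = 1 − 1.00 = 0.00
¬(φ ∨ (ψ ⇒ ψ)) ⊕ φ = min(1, 0.00 + 0.88) = min(1, 0.88) = 0.88
¬ψ ≡ (¬(φ ∨ (ψ ⇒ ψ)) ⊕ φ) = 1 − |0.52 − 0.88| = 1 − 0.36 = 0.64
ψ ⊕ ψ = min(1, 0.48 + 0.48) = min(1, 0.96) = 0.96
(¬ψ ≡ (¬(φ ∨ (ψ ⇒ ψ)) ⊕ φ)) ⊕ (ψ ⊕ ψ) = min(1, 0.64 + 0.96) = min(1, 1.60) = 1.00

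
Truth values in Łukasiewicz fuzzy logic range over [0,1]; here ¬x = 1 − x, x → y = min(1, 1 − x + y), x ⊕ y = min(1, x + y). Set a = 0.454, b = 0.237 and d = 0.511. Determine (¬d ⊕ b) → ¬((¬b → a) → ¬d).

¬d = 1 − 0.511 = 0.489
¬d ⊕ b = min(1, 0.489 + 0.237) = min(1, 0.726) = 0.726
¬b = 1 − 0.237 = 0.763
¬b → a = min(1, 1 − 0.763 + 0.454) = min(1, 0.691) = 0.691
(¬b → a) → ¬d = min(1, 1 − 0.691 + 0.489) = min(1, 0.798) = 0.798
¬((¬b → a) → ¬d) = 1 − 0.798 = 0.202
(¬d ⊕ b) → ¬((¬b → a) → ¬d) = min(1, 1 − 0.726 + 0.202) = min(1, 0.476) = 0.476

0.476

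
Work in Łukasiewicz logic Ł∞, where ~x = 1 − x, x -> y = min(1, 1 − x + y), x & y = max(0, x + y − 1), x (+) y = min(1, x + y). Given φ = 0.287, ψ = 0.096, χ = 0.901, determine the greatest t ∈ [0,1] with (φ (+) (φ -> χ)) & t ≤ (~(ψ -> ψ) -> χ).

1.000

φ -> χ = min(1, 1 − 0.287 + 0.901) = min(1, 1.614) = 1.000
φ (+) (φ -> χ) = min(1, 0.287 + 1.000) = min(1, 1.287) = 1.000
So the left factor is φ (+) (φ -> χ) = 1.000.
ψ -> ψ = min(1, 1 − 0.096 + 0.096) = min(1, 1.000) = 1.000
~(ψ -> ψ) = 1 − 1.000 = 0.000
~(ψ -> ψ) -> χ = min(1, 1 − 0.000 + 0.901) = min(1, 1.901) = 1.000
So the right-hand bound is ~(ψ -> ψ) -> χ = 1.000.
The residuum of the Łukasiewicz t-norm gives the supremum: min(1, 1 − 1.000 + 1.000).
1 − 1.000 + 1.000 = 1.000, so t = min(1, 1.000) = 1.000.
Check: 1.000 & 1.000 = max(0, 1.000) = 1.000 ≤ 1.000.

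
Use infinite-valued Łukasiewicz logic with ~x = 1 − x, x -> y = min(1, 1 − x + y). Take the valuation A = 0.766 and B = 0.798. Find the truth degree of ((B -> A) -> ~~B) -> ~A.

B -> A = min(1, 1 − 0.798 + 0.766) = min(1, 0.968) = 0.968
~B = 1 − 0.798 = 0.202
~~B = 1 − 0.202 = 0.798
(B -> A) -> ~~B = min(1, 1 − 0.968 + 0.798) = min(1, 0.830) = 0.830
~A = 1 − 0.766 = 0.234
((B -> A) -> ~~B) -> ~A = min(1, 1 − 0.830 + 0.234) = min(1, 0.404) = 0.404

0.404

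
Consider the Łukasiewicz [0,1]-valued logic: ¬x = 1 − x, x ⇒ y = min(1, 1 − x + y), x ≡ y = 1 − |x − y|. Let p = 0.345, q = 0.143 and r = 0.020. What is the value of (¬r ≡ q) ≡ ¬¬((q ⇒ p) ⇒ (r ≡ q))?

0.286

¬r = 1 − 0.020 = 0.980
¬r ≡ q = 1 − |0.980 − 0.143| = 1 − 0.837 = 0.163
q ⇒ p = min(1, 1 − 0.143 + 0.345) = min(1, 1.202) = 1.000
r ≡ q = 1 − |0.020 − 0.143| = 1 − 0.123 = 0.877
(q ⇒ p) ⇒ (r ≡ q) = min(1, 1 − 1.000 + 0.877) = min(1, 0.877) = 0.877
¬((q ⇒ p) ⇒ (r ≡ q)) = 1 − 0.877 = 0.123
¬¬((q ⇒ p) ⇒ (r ≡ q)) = 1 − 0.123 = 0.877
(¬r ≡ q) ≡ ¬¬((q ⇒ p) ⇒ (r ≡ q)) = 1 − |0.163 − 0.877| = 1 − 0.714 = 0.286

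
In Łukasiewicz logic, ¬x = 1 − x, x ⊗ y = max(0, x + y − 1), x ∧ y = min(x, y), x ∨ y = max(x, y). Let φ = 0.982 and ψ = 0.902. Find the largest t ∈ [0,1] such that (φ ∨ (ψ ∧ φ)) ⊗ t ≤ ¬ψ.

0.116

ψ ∧ φ = min(0.902, 0.982) = 0.902
φ ∨ (ψ ∧ φ) = max(0.982, 0.902) = 0.982
So the left factor is φ ∨ (ψ ∧ φ) = 0.982.
¬ψ = 1 − 0.902 = 0.098
So the right-hand bound is ¬ψ = 0.098.
The residuum of the Łukasiewicz t-norm gives the supremum: min(1, 1 − 0.982 + 0.098).
1 − 0.982 + 0.098 = 0.116, so t = min(1, 0.116) = 0.116.
Check: 0.982 ⊗ 0.116 = max(0, 0.098) = 0.098 ≤ 0.098.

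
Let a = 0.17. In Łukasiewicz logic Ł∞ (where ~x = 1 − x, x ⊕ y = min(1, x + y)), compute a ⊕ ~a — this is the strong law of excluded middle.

1.00

~a = 1 − 0.17 = 0.83
a ⊕ ~a = min(1, 0.17 + 0.83) = min(1, 1.00) = 1.00
(As expected: always 1 in Ł∞ since a ⊕ (1−a) = 1.)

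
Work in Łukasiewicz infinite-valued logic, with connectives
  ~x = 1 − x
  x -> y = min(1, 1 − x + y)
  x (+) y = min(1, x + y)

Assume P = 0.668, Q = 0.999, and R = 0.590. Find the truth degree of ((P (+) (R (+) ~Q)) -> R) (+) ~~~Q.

~Q = 1 − 0.999 = 0.001
R (+) ~Q = min(1, 0.590 + 0.001) = min(1, 0.591) = 0.591
P (+) (R (+) ~Q) = min(1, 0.668 + 0.591) = min(1, 1.259) = 1.000
(P (+) (R (+) ~Q)) -> R = min(1, 1 − 1.000 + 0.590) = min(1, 0.590) = 0.590
~~Q = 1 − 0.001 = 0.999
~~~Q = 1 − 0.999 = 0.001
((P (+) (R (+) ~Q)) -> R) (+) ~~~Q = min(1, 0.590 + 0.001) = min(1, 0.591) = 0.591

0.591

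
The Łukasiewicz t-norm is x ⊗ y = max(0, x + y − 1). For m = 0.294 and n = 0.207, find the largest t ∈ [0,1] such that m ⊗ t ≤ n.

The residuum of the Łukasiewicz t-norm gives the supremum: min(1, 1 − 0.294 + 0.207).
1 − 0.294 + 0.207 = 0.913, so t = min(1, 0.913) = 0.913.
Check: 0.294 ⊗ 0.913 = max(0, 0.207) = 0.207 ≤ 0.207.

0.913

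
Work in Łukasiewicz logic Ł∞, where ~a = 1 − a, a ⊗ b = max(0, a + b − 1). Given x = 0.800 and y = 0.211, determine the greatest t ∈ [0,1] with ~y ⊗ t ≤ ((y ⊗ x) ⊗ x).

~y = 1 − 0.211 = 0.789
So the left factor is ~y = 0.789.
y ⊗ x = max(0, 0.211 + 0.800 − 1) = max(0, 0.011) = 0.011
(y ⊗ x) ⊗ x = max(0, 0.011 + 0.800 − 1) = max(0, -0.189) = 0.000
So the right-hand bound is (y ⊗ x) ⊗ x = 0.000.
The residuum of the Łukasiewicz t-norm gives the supremum: min(1, 1 − 0.789 + 0.000).
1 − 0.789 + 0.000 = 0.211, so t = min(1, 0.211) = 0.211.
Check: 0.789 ⊗ 0.211 = max(0, 0.000) = 0.000 ≤ 0.000.

0.211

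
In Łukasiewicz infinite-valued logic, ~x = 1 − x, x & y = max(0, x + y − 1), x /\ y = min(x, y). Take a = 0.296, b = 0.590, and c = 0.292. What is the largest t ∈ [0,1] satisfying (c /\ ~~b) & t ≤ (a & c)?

0.708

~b = 1 − 0.590 = 0.410
~~b = 1 − 0.410 = 0.590
c /\ ~~b = min(0.292, 0.590) = 0.292
So the left factor is c /\ ~~b = 0.292.
a & c = max(0, 0.296 + 0.292 − 1) = max(0, -0.412) = 0.000
So the right-hand bound is a & c = 0.000.
The residuum of the Łukasiewicz t-norm gives the supremum: min(1, 1 − 0.292 + 0.000).
1 − 0.292 + 0.000 = 0.708, so t = min(1, 0.708) = 0.708.
Check: 0.292 & 0.708 = max(0, 0.000) = 0.000 ≤ 0.000.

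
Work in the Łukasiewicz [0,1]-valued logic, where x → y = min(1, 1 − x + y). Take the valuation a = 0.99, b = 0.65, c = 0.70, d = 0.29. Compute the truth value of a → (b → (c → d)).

0.95

c → d = min(1, 1 − 0.70 + 0.29) = min(1, 0.59) = 0.59
b → (c → d) = min(1, 1 − 0.65 + 0.59) = min(1, 0.94) = 0.94
a → (b → (c → d)) = min(1, 1 − 0.99 + 0.94) = min(1, 0.95) = 0.95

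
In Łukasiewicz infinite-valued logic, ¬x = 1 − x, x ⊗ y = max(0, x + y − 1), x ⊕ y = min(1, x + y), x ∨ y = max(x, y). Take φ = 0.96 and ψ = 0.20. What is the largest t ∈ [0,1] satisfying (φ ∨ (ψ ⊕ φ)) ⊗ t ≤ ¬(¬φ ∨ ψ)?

0.80

ψ ⊕ φ = min(1, 0.20 + 0.96) = min(1, 1.16) = 1.00
φ ∨ (ψ ⊕ φ) = max(0.96, 1.00) = 1.00
So the left factor is φ ∨ (ψ ⊕ φ) = 1.00.
¬φ = 1 − 0.96 = 0.04
¬φ ∨ ψ = max(0.04, 0.20) = 0.20
¬(¬φ ∨ ψ) = 1 − 0.20 = 0.80
So the right-hand bound is ¬(¬φ ∨ ψ) = 0.80.
The residuum of the Łukasiewicz t-norm gives the supremum: min(1, 1 − 1.00 + 0.80).
1 − 1.00 + 0.80 = 0.80, so t = min(1, 0.80) = 0.80.
Check: 1.00 ⊗ 0.80 = max(0, 0.80) = 0.80 ≤ 0.80.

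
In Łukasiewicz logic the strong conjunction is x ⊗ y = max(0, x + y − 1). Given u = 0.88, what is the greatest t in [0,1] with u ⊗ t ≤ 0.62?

The residuum of the Łukasiewicz t-norm gives the supremum: min(1, 1 − 0.88 + 0.62).
1 − 0.88 + 0.62 = 0.74, so t = min(1, 0.74) = 0.74.
Check: 0.88 ⊗ 0.74 = max(0, 0.62) = 0.62 ≤ 0.62.

0.74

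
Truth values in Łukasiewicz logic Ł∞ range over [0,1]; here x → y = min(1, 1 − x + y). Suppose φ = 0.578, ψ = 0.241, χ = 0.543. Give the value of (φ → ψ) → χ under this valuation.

0.880

φ → ψ = min(1, 1 − 0.578 + 0.241) = min(1, 0.663) = 0.663
(φ → ψ) → χ = min(1, 1 − 0.663 + 0.543) = min(1, 0.880) = 0.880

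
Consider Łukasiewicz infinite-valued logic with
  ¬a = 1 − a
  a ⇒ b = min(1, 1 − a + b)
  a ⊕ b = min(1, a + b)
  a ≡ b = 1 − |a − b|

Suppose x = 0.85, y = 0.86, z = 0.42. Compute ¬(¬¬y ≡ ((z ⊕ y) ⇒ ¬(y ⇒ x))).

0.85

¬y = 1 − 0.86 = 0.14
¬¬y = 1 − 0.14 = 0.86
z ⊕ y = min(1, 0.42 + 0.86) = min(1, 1.28) = 1.00
y ⇒ x = min(1, 1 − 0.86 + 0.85) = min(1, 0.99) = 0.99
¬(y ⇒ x) = 1 − 0.99 = 0.01
(z ⊕ y) ⇒ ¬(y ⇒ x) = min(1, 1 − 1.00 + 0.01) = min(1, 0.01) = 0.01
¬¬y ≡ ((z ⊕ y) ⇒ ¬(y ⇒ x)) = 1 − |0.86 − 0.01| = 1 − 0.85 = 0.15
¬(¬¬y ≡ ((z ⊕ y) ⇒ ¬(y ⇒ x))) = 1 − 0.15 = 0.85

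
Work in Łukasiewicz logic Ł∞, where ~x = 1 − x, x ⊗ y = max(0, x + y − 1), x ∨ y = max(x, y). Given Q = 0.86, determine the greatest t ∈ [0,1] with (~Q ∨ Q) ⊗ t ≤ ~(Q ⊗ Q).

0.42

~Q = 1 − 0.86 = 0.14
~Q ∨ Q = max(0.14, 0.86) = 0.86
So the left factor is ~Q ∨ Q = 0.86.
Q ⊗ Q = max(0, 0.86 + 0.86 − 1) = max(0, 0.72) = 0.72
~(Q ⊗ Q) = 1 − 0.72 = 0.28
So the right-hand bound is ~(Q ⊗ Q) = 0.28.
The residuum of the Łukasiewicz t-norm gives the supremum: min(1, 1 − 0.86 + 0.28).
1 − 0.86 + 0.28 = 0.42, so t = min(1, 0.42) = 0.42.
Check: 0.86 ⊗ 0.42 = max(0, 0.28) = 0.28 ≤ 0.28.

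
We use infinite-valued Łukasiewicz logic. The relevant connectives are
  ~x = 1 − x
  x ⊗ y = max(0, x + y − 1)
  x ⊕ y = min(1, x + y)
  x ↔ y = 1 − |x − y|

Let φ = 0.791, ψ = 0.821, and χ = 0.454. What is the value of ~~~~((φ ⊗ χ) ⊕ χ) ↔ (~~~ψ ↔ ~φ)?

0.729

φ ⊗ χ = max(0, 0.791 + 0.454 − 1) = max(0, 0.245) = 0.245
(φ ⊗ χ) ⊕ χ = min(1, 0.245 + 0.454) = min(1, 0.699) = 0.699
~((φ ⊗ χ) ⊕ χ) = 1 − 0.699 = 0.301
~~((φ ⊗ χ) ⊕ χ) = 1 − 0.301 = 0.699
~~~((φ ⊗ χ) ⊕ χ) = 1 − 0.699 = 0.301
~~~~((φ ⊗ χ) ⊕ χ) = 1 − 0.301 = 0.699
~ψ = 1 − 0.821 = 0.179
~~ψ = 1 − 0.179 = 0.821
~~~ψ = 1 − 0.821 = 0.179
~φ = 1 − 0.791 = 0.209
~~~ψ ↔ ~φ = 1 − |0.179 − 0.209| = 1 − 0.030 = 0.970
~~~~((φ ⊗ χ) ⊕ χ) ↔ (~~~ψ ↔ ~φ) = 1 − |0.699 − 0.970| = 1 − 0.271 = 0.729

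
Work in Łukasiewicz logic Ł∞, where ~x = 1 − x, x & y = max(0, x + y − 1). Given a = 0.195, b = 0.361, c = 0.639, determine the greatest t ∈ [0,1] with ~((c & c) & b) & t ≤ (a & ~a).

0.000

c & c = max(0, 0.639 + 0.639 − 1) = max(0, 0.278) = 0.278
(c & c) & b = max(0, 0.278 + 0.361 − 1) = max(0, -0.361) = 0.000
~((c & c) & b) = 1 − 0.000 = 1.000
So the left factor is ~((c & c) & b) = 1.000.
~a = 1 − 0.195 = 0.805
a & ~a = max(0, 0.195 + 0.805 − 1) = max(0, 0.000) = 0.000
So the right-hand bound is a & ~a = 0.000.
The residuum of the Łukasiewicz t-norm gives the supremum: min(1, 1 − 1.000 + 0.000).
1 − 1.000 + 0.000 = 0.000, so t = min(1, 0.000) = 0.000.
Check: 1.000 & 0.000 = max(0, 0.000) = 0.000 ≤ 0.000.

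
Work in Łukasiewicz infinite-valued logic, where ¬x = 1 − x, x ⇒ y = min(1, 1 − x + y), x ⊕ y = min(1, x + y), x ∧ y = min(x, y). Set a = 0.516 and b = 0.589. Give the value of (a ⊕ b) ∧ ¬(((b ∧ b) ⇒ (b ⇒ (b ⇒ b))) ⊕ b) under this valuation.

a ⊕ b = min(1, 0.516 + 0.589) = min(1, 1.105) = 1.000
b ∧ b = min(0.589, 0.589) = 0.589
b ⇒ b = min(1, 1 − 0.589 + 0.589) = min(1, 1.000) = 1.000
b ⇒ (b ⇒ b) = min(1, 1 − 0.589 + 1.000) = min(1, 1.411) = 1.000
(b ∧ b) ⇒ (b ⇒ (b ⇒ b)) = min(1, 1 − 0.589 + 1.000) = min(1, 1.411) = 1.000
((b ∧ b) ⇒ (b ⇒ (b ⇒ b))) ⊕ b = min(1, 1.000 + 0.589) = min(1, 1.589) = 1.000
¬(((b ∧ b) ⇒ (b ⇒ (b ⇒ b))) ⊕ b) = 1 − 1.000 = 0.000
(a ⊕ b) ∧ ¬(((b ∧ b) ⇒ (b ⇒ (b ⇒ b))) ⊕ b) = min(1.000, 0.000) = 0.000

0.000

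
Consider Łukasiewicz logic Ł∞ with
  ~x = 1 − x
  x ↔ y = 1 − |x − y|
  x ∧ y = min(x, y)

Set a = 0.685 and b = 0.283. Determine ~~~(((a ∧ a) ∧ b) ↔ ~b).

0.434

a ∧ a = min(0.685, 0.685) = 0.685
(a ∧ a) ∧ b = min(0.685, 0.283) = 0.283
~b = 1 − 0.283 = 0.717
((a ∧ a) ∧ b) ↔ ~b = 1 − |0.283 − 0.717| = 1 − 0.434 = 0.566
~(((a ∧ a) ∧ b) ↔ ~b) = 1 − 0.566 = 0.434
~~(((a ∧ a) ∧ b) ↔ ~b) = 1 − 0.434 = 0.566
~~~(((a ∧ a) ∧ b) ↔ ~b) = 1 − 0.566 = 0.434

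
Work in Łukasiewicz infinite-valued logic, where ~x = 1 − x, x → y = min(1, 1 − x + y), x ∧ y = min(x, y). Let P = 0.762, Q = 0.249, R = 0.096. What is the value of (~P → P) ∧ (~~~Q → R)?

0.345

~P = 1 − 0.762 = 0.238
~P → P = min(1, 1 − 0.238 + 0.762) = min(1, 1.524) = 1.000
~Q = 1 − 0.249 = 0.751
~~Q = 1 − 0.751 = 0.249
~~~Q = 1 − 0.249 = 0.751
~~~Q → R = min(1, 1 − 0.751 + 0.096) = min(1, 0.345) = 0.345
(~P → P) ∧ (~~~Q → R) = min(1.000, 0.345) = 0.345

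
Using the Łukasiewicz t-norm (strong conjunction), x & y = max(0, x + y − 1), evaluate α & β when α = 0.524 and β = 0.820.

0.344

α & β = max(0, 0.524 + 0.820 − 1) = max(0, 0.344) = 0.344
For comparison, the Gödel (minimum) t-norm min(x, y) would give 0.524.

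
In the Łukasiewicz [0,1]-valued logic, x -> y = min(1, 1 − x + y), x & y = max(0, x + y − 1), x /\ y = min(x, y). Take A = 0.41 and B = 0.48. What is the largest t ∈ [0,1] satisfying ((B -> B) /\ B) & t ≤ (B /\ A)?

0.93

B -> B = min(1, 1 − 0.48 + 0.48) = min(1, 1.00) = 1.00
(B -> B) /\ B = min(1.00, 0.48) = 0.48
So the left factor is (B -> B) /\ B = 0.48.
B /\ A = min(0.48, 0.41) = 0.41
So the right-hand bound is B /\ A = 0.41.
The residuum of the Łukasiewicz t-norm gives the supremum: min(1, 1 − 0.48 + 0.41).
1 − 0.48 + 0.41 = 0.93, so t = min(1, 0.93) = 0.93.
Check: 0.48 & 0.93 = max(0, 0.41) = 0.41 ≤ 0.41.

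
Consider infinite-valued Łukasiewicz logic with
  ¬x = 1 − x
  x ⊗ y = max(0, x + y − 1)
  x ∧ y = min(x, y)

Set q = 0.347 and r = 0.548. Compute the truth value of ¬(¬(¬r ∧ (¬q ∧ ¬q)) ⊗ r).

0.904

¬r = 1 − 0.548 = 0.452
¬q = 1 − 0.347 = 0.653
¬q ∧ ¬q = min(0.653, 0.653) = 0.653
¬r ∧ (¬q ∧ ¬q) = min(0.452, 0.653) = 0.452
¬(¬r ∧ (¬q ∧ ¬q)) = 1 − 0.452 = 0.548
¬(¬r ∧ (¬q ∧ ¬q)) ⊗ r = max(0, 0.548 + 0.548 − 1) = max(0, 0.096) = 0.096
¬(¬(¬r ∧ (¬q ∧ ¬q)) ⊗ r) = 1 − 0.096 = 0.904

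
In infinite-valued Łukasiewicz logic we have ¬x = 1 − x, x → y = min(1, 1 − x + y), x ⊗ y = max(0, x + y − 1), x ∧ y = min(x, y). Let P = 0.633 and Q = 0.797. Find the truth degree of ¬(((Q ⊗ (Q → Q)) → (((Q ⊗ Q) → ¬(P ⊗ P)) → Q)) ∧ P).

0.367

Q → Q = min(1, 1 − 0.797 + 0.797) = min(1, 1.000) = 1.000
Q ⊗ (Q → Q) = max(0, 0.797 + 1.000 − 1) = max(0, 0.797) = 0.797
Q ⊗ Q = max(0, 0.797 + 0.797 − 1) = max(0, 0.594) = 0.594
P ⊗ P = max(0, 0.633 + 0.633 − 1) = max(0, 0.266) = 0.266
¬(P ⊗ P) = 1 − 0.266 = 0.734
(Q ⊗ Q) → ¬(P ⊗ P) = min(1, 1 − 0.594 + 0.734) = min(1, 1.140) = 1.000
((Q ⊗ Q) → ¬(P ⊗ P)) → Q = min(1, 1 − 1.000 + 0.797) = min(1, 0.797) = 0.797
(Q ⊗ (Q → Q)) → (((Q ⊗ Q) → ¬(P ⊗ P)) → Q) = min(1, 1 − 0.797 + 0.797) = min(1, 1.000) = 1.000
((Q ⊗ (Q → Q)) → (((Q ⊗ Q) → ¬(P ⊗ P)) → Q)) ∧ P = min(1.000, 0.633) = 0.633
¬(((Q ⊗ (Q → Q)) → (((Q ⊗ Q) → ¬(P ⊗ P)) → Q)) ∧ P) = 1 − 0.633 = 0.367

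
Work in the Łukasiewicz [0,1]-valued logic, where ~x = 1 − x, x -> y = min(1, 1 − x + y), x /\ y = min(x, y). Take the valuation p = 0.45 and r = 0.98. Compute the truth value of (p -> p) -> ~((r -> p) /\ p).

0.55

p -> p = min(1, 1 − 0.45 + 0.45) = min(1, 1.00) = 1.00
r -> p = min(1, 1 − 0.98 + 0.45) = min(1, 0.47) = 0.47
(r -> p) /\ p = min(0.47, 0.45) = 0.45
~((r -> p) /\ p) = 1 − 0.45 = 0.55
(p -> p) -> ~((r -> p) /\ p) = min(1, 1 − 1.00 + 0.55) = min(1, 0.55) = 0.55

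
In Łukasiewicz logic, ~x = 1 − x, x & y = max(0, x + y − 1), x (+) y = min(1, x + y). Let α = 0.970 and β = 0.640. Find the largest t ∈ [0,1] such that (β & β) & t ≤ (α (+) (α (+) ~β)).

1.000

β & β = max(0, 0.640 + 0.640 − 1) = max(0, 0.280) = 0.280
So the left factor is β & β = 0.280.
~β = 1 − 0.640 = 0.360
α (+) ~β = min(1, 0.970 + 0.360) = min(1, 1.330) = 1.000
α (+) (α (+) ~β) = min(1, 0.970 + 1.000) = min(1, 1.970) = 1.000
So the right-hand bound is α (+) (α (+) ~β) = 1.000.
The residuum of the Łukasiewicz t-norm gives the supremum: min(1, 1 − 0.280 + 1.000).
1 − 0.280 + 1.000 = 1.720, so t = min(1, 1.720) = 1.000.
Check: 0.280 & 1.000 = max(0, 0.280) = 0.280 ≤ 1.000.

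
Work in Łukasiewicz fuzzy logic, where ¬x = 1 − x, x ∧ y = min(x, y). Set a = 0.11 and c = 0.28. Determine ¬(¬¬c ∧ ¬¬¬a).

0.72

¬c = 1 − 0.28 = 0.72
¬¬c = 1 − 0.72 = 0.28
¬a = 1 − 0.11 = 0.89
¬¬a = 1 − 0.89 = 0.11
¬¬¬a = 1 − 0.11 = 0.89
¬¬c ∧ ¬¬¬a = min(0.28, 0.89) = 0.28
¬(¬¬c ∧ ¬¬¬a) = 1 − 0.28 = 0.72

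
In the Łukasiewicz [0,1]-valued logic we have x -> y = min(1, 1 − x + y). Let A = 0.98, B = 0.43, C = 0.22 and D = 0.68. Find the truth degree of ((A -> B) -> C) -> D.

0.91

A -> B = min(1, 1 − 0.98 + 0.43) = min(1, 0.45) = 0.45
(A -> B) -> C = min(1, 1 − 0.45 + 0.22) = min(1, 0.77) = 0.77
((A -> B) -> C) -> D = min(1, 1 − 0.77 + 0.68) = min(1, 0.91) = 0.91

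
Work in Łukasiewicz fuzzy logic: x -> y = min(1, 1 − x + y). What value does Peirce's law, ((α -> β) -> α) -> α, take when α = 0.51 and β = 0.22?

0.71

α -> β = min(1, 1 − 0.51 + 0.22) = min(1, 0.71) = 0.71
(α -> β) -> α = min(1, 1 − 0.71 + 0.51) = min(1, 0.80) = 0.80
((α -> β) -> α) -> α = min(1, 1 − 0.80 + 0.51) = min(1, 0.71) = 0.71
(The value 0.71 < 1 shows this instance is not satisfied; not a Ł∞-tautology in general.)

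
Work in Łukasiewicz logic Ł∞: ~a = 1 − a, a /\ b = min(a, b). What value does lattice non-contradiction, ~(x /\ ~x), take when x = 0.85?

0.85

~x = 1 − 0.85 = 0.15
x /\ ~x = min(0.85, 0.15) = 0.15
~(x /\ ~x) = 1 − 0.15 = 0.85
(The value 0.85 < 1 shows this instance is not satisfied; not a Ł∞-tautology — its value is 1 − min(a, 1−a).)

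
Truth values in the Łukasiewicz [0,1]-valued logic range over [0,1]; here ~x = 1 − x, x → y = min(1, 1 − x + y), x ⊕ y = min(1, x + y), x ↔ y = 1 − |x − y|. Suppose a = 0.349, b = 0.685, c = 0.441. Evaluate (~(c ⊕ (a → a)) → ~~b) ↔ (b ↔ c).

0.756

a → a = min(1, 1 − 0.349 + 0.349) = min(1, 1.000) = 1.000
c ⊕ (a → a) = min(1, 0.441 + 1.000) = min(1, 1.441) = 1.000
~(c ⊕ (a → a)) = 1 − 1.000 = 0.000
~b = 1 − 0.685 = 0.315
~~b = 1 − 0.315 = 0.685
~(c ⊕ (a → a)) → ~~b = min(1, 1 − 0.000 + 0.685) = min(1, 1.685) = 1.000
b ↔ c = 1 − |0.685 − 0.441| = 1 − 0.244 = 0.756
(~(c ⊕ (a → a)) → ~~b) ↔ (b ↔ c) = 1 − |1.000 − 0.756| = 1 − 0.244 = 0.756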